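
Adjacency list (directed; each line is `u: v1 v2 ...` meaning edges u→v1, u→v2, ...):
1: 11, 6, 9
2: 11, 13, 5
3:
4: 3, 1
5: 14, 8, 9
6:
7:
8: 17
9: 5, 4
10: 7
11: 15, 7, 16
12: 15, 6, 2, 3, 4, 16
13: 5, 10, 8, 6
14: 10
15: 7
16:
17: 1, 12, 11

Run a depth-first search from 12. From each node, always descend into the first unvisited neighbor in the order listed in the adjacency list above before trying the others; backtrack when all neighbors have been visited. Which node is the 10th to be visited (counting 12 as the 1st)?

Visit 12
12 → 15
15 → 7
12 → 6
12 → 2
2 → 11
11 → 16
2 → 13
13 → 5
5 → 14
14 → 10
5 → 8
8 → 17
17 → 1
1 → 9
9 → 4
4 → 3

Visit order: 12, 15, 7, 6, 2, 11, 16, 13, 5, 14, 10, 8, 17, 1, 9, 4, 3

14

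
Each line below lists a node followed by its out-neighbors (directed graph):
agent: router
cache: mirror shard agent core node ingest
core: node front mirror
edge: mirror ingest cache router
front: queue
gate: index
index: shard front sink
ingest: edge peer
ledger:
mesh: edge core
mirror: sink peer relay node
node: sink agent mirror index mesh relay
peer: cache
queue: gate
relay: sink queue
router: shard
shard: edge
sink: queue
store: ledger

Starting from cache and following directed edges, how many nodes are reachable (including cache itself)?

BFS from cache visits: cache, mirror, shard, agent, core, node, ingest, sink, peer, relay, edge, router, front, index, mesh, queue, gate
Reachable nodes: 17 of 19 total.

17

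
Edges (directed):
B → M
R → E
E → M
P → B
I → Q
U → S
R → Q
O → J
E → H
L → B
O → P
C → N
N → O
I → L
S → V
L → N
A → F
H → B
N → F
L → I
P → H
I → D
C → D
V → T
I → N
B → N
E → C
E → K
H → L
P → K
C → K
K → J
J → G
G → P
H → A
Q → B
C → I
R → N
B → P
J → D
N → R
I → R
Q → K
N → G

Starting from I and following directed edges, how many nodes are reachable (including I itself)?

BFS from I visits: I, D, L, N, Q, R, B, F, G, O, K, E, M, P, J, C, H, A
Reachable nodes: 18 of 22 total.

18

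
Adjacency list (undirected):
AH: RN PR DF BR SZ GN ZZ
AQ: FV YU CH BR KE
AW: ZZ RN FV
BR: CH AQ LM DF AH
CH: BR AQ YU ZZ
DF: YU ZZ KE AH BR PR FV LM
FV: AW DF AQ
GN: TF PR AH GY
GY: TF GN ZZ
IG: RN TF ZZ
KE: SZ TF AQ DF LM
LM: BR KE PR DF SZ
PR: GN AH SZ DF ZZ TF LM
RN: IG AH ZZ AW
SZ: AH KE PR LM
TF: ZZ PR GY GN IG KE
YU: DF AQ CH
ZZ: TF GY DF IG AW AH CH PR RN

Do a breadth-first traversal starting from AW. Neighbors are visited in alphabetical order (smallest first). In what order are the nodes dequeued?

AW, FV, RN, ZZ, AQ, DF, AH, IG, CH, GY, PR, TF, BR, KE, YU, LM, GN, SZ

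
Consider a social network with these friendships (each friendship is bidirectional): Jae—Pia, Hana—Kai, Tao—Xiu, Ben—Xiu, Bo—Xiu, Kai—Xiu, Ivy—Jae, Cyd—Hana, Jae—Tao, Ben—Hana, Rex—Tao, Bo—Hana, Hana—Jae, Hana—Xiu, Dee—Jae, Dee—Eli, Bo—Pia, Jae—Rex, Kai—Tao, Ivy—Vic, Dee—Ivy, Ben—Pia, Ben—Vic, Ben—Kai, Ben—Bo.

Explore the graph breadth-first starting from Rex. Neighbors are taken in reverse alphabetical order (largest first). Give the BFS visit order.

Visit Rex; enqueue Tao, Jae → queue [Tao, Jae]
Visit Tao; enqueue Xiu, Kai → queue [Jae, Xiu, Kai]
Visit Jae; enqueue Pia, Ivy, Hana, Dee → queue [Xiu, Kai, Pia, Ivy, Hana, Dee]
Visit Xiu; enqueue Bo, Ben → queue [Kai, Pia, Ivy, Hana, Dee, Bo, Ben]
Visit Kai → queue [Pia, Ivy, Hana, Dee, Bo, Ben]
Visit Pia → queue [Ivy, Hana, Dee, Bo, Ben]
Visit Ivy; enqueue Vic → queue [Hana, Dee, Bo, Ben, Vic]
Visit Hana; enqueue Cyd → queue [Dee, Bo, Ben, Vic, Cyd]
Visit Dee; enqueue Eli → queue [Bo, Ben, Vic, Cyd, Eli]
Visit Bo → queue [Ben, Vic, Cyd, Eli]
Visit Ben → queue [Vic, Cyd, Eli]
Visit Vic → queue [Cyd, Eli]
Visit Cyd → queue [Eli]
Visit Eli → queue []

Rex → Tao → Jae → Xiu → Kai → Pia → Ivy → Hana → Dee → Bo → Ben → Vic → Cyd → Eli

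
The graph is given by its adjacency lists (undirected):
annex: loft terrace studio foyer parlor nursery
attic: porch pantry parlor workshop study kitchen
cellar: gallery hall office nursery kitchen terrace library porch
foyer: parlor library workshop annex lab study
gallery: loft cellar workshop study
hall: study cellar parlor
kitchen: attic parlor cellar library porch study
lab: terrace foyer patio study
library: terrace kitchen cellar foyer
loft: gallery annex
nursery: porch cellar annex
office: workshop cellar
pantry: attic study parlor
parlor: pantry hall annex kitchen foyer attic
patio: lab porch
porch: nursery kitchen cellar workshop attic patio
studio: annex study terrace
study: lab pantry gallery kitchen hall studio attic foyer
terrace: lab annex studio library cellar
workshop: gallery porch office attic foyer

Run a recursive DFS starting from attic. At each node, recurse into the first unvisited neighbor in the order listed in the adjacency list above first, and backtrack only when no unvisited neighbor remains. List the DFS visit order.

Visit attic
attic → porch
porch → nursery
nursery → cellar
cellar → gallery
gallery → loft
loft → annex
annex → terrace
terrace → lab
lab → foyer
foyer → parlor
parlor → pantry
pantry → study
study → kitchen
kitchen → library
study → hall
study → studio
foyer → workshop
workshop → office
lab → patio

attic, porch, nursery, cellar, gallery, loft, annex, terrace, lab, foyer, parlor, pantry, study, kitchen, library, hall, studio, workshop, office, patio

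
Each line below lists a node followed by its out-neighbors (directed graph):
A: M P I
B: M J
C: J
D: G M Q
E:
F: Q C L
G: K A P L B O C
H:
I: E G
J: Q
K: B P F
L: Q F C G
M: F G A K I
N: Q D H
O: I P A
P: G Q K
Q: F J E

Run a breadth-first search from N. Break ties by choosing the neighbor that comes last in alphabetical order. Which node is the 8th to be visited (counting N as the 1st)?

Visit N; enqueue Q, H, D → queue [Q, H, D]
Visit Q; enqueue J, F, E → queue [H, D, J, F, E]
Visit H → queue [D, J, F, E]
Visit D; enqueue M, G → queue [J, F, E, M, G]
Visit J → queue [F, E, M, G]
Visit F; enqueue L, C → queue [E, M, G, L, C]
Visit E → queue [M, G, L, C]
Visit M; enqueue K, I, A → queue [G, L, C, K, I, A]
Visit G; enqueue P, O, B → queue [L, C, K, I, A, P, O, B]
Visit L → queue [C, K, I, A, P, O, B]
Visit C → queue [K, I, A, P, O, B]
Visit K → queue [I, A, P, O, B]
Visit I → queue [A, P, O, B]
Visit A → queue [P, O, B]
Visit P → queue [O, B]
Visit O → queue [B]
Visit B → queue []

Visit order: N, Q, H, D, J, F, E, M, G, L, C, K, I, A, P, O, B

M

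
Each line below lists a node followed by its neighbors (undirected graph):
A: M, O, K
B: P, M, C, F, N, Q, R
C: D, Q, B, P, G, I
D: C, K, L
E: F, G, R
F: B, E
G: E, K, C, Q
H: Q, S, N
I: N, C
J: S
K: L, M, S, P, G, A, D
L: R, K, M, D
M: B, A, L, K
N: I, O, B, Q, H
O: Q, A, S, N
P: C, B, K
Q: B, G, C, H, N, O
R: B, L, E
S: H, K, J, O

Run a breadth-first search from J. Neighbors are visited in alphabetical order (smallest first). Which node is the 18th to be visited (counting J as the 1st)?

Visit J; enqueue S → queue [S]
Visit S; enqueue H, K, O → queue [H, K, O]
Visit H; enqueue N, Q → queue [K, O, N, Q]
Visit K; enqueue A, D, G, L, M, P → queue [O, N, Q, A, D, G, L, M, P]
Visit O → queue [N, Q, A, D, G, L, M, P]
Visit N; enqueue B, I → queue [Q, A, D, G, L, M, P, B, I]
Visit Q; enqueue C → queue [A, D, G, L, M, P, B, I, C]
Visit A → queue [D, G, L, M, P, B, I, C]
Visit D → queue [G, L, M, P, B, I, C]
Visit G; enqueue E → queue [L, M, P, B, I, C, E]
Visit L; enqueue R → queue [M, P, B, I, C, E, R]
Visit M → queue [P, B, I, C, E, R]
Visit P → queue [B, I, C, E, R]
Visit B; enqueue F → queue [I, C, E, R, F]
Visit I → queue [C, E, R, F]
Visit C → queue [E, R, F]
Visit E → queue [R, F]
Visit R → queue [F]
Visit F → queue []

Visit order: J, S, H, K, O, N, Q, A, D, G, L, M, P, B, I, C, E, R, F

R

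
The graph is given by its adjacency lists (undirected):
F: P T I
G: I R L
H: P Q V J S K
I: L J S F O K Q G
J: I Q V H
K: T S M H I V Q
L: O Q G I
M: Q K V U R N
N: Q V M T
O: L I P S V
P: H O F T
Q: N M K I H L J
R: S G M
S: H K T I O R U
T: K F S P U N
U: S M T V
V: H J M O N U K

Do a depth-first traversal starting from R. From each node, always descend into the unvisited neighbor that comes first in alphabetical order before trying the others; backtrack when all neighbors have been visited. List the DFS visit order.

R G I F P H J Q K M N T S O L V U

Visit R
R → G
G → I
I → F
F → P
P → H
H → J
J → Q
Q → K
K → M
M → N
N → T
T → S
S → O
O → L
O → V
V → U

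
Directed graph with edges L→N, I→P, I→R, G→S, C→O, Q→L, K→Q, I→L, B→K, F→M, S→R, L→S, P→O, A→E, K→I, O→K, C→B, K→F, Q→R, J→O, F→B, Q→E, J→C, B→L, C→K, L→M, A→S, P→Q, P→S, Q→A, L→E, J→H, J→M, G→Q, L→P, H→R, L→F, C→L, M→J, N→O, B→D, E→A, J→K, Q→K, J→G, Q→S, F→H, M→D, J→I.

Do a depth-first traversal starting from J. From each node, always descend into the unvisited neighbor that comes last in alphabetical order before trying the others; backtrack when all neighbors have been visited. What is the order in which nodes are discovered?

J, O, K, Q, S, R, L, P, N, M, D, F, H, B, E, A, I, G, C

Visit J
J → O
O → K
K → Q
Q → S
S → R
Q → L
L → P
L → N
L → M
M → D
L → F
F → H
F → B
L → E
E → A
K → I
J → G
J → C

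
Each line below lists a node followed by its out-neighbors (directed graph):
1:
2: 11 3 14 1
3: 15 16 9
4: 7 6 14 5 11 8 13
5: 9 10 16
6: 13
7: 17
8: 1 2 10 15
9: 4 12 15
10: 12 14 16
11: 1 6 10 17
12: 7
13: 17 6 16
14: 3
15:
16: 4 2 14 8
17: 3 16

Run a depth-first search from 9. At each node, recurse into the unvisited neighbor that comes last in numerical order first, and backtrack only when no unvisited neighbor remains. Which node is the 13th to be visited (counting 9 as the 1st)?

6

Visit 9
9 → 15
9 → 12
12 → 7
7 → 17
17 → 16
16 → 14
14 → 3
16 → 8
8 → 10
8 → 2
2 → 11
11 → 6
6 → 13
11 → 1
16 → 4
4 → 5

Visit order: 9, 15, 12, 7, 17, 16, 14, 3, 8, 10, 2, 11, 6, 13, 1, 4, 5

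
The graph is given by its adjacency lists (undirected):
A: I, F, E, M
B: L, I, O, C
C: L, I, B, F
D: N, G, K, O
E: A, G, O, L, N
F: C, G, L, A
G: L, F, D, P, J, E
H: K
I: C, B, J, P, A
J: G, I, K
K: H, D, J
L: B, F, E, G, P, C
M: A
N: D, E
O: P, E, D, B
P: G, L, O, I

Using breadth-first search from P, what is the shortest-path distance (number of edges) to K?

Level 0: P
Level 1: G, I, L, O
Level 2: A, B, C, D, E, F, J
Level 3: K, M, N
Level 4: H
K first appears at level 3.

3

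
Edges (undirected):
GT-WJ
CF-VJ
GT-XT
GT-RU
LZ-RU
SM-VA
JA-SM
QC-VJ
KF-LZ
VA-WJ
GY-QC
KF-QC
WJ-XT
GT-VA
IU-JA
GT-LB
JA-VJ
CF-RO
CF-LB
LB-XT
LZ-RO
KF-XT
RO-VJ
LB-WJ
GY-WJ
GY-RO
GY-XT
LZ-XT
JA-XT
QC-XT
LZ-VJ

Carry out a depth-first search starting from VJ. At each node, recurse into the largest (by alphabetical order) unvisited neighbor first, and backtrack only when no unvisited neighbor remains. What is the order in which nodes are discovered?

Visit VJ
VJ → RO
RO → LZ
LZ → XT
XT → WJ
WJ → VA
VA → SM
SM → JA
JA → IU
VA → GT
GT → RU
GT → LB
LB → CF
WJ → GY
GY → QC
QC → KF

VJ, RO, LZ, XT, WJ, VA, SM, JA, IU, GT, RU, LB, CF, GY, QC, KF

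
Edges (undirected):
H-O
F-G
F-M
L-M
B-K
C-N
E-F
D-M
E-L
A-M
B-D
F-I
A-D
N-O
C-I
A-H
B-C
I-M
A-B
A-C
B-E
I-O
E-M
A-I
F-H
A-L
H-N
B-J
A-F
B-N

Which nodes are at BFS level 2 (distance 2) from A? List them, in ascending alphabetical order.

E, G, J, K, N, O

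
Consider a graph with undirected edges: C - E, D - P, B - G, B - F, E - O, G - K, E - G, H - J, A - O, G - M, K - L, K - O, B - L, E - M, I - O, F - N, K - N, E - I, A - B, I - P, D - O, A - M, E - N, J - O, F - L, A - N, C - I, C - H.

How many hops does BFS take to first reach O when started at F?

3

Level 0: F
Level 1: B, L, N
Level 2: A, E, G, K
Level 3: C, I, M, O
Level 4: D, H, J, P
O first appears at level 3.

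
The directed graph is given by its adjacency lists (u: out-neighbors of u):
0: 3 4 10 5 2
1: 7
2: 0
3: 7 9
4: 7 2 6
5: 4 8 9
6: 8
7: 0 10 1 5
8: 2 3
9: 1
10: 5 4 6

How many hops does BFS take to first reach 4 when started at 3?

Level 0: 3
Level 1: 7, 9
Level 2: 0, 1, 5, 10
Level 3: 2, 4, 6, 8
4 first appears at level 3.

3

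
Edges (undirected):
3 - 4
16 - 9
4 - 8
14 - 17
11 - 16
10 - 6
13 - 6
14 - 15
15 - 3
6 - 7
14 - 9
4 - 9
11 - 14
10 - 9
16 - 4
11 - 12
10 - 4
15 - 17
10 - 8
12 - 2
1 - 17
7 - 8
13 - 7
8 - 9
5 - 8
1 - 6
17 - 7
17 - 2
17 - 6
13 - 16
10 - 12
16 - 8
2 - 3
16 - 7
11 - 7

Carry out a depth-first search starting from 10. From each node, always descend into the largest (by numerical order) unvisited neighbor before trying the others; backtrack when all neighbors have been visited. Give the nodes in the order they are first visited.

Visit 10
10 → 12
12 → 11
11 → 16
16 → 13
13 → 7
7 → 17
17 → 15
15 → 14
14 → 9
9 → 8
8 → 5
8 → 4
4 → 3
3 → 2
17 → 6
6 → 1

10 -> 12 -> 11 -> 16 -> 13 -> 7 -> 17 -> 15 -> 14 -> 9 -> 8 -> 5 -> 4 -> 3 -> 2 -> 6 -> 1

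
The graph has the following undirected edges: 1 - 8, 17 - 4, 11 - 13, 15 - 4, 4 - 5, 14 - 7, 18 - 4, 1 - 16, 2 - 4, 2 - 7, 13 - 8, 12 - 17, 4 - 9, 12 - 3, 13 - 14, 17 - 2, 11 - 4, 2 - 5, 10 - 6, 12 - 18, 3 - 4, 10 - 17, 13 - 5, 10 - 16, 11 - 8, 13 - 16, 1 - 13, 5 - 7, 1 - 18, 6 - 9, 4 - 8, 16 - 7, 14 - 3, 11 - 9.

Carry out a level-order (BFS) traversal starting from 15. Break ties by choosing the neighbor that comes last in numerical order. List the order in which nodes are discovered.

15 -> 4 -> 18 -> 17 -> 11 -> 9 -> 8 -> 5 -> 3 -> 2 -> 12 -> 1 -> 10 -> 13 -> 6 -> 7 -> 14 -> 16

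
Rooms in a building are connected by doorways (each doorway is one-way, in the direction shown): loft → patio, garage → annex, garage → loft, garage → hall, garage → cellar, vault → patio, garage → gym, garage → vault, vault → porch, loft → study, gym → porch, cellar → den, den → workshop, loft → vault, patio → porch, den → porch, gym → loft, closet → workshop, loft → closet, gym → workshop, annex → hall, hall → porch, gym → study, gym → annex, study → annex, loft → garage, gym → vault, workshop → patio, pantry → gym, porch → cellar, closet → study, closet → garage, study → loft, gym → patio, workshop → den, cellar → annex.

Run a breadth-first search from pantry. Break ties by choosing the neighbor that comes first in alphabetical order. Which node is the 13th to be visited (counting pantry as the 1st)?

Visit pantry; enqueue gym → queue [gym]
Visit gym; enqueue annex, loft, patio, porch, study, vault, workshop → queue [annex, loft, patio, porch, study, vault, workshop]
Visit annex; enqueue hall → queue [loft, patio, porch, study, vault, workshop, hall]
Visit loft; enqueue closet, garage → queue [patio, porch, study, vault, workshop, hall, closet, garage]
Visit patio → queue [porch, study, vault, workshop, hall, closet, garage]
Visit porch; enqueue cellar → queue [study, vault, workshop, hall, closet, garage, cellar]
Visit study → queue [vault, workshop, hall, closet, garage, cellar]
Visit vault → queue [workshop, hall, closet, garage, cellar]
Visit workshop; enqueue den → queue [hall, closet, garage, cellar, den]
Visit hall → queue [closet, garage, cellar, den]
Visit closet → queue [garage, cellar, den]
Visit garage → queue [cellar, den]
Visit cellar → queue [den]
Visit den → queue []

Visit order: pantry, gym, annex, loft, patio, porch, study, vault, workshop, hall, closet, garage, cellar, den

cellar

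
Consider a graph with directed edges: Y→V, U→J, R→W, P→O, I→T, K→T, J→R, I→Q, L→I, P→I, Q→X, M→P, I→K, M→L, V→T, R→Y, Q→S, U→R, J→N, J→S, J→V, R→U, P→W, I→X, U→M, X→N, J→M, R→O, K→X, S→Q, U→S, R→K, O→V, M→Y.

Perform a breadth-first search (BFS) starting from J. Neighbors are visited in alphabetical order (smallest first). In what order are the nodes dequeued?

J -> M -> N -> R -> S -> V -> L -> P -> Y -> K -> O -> U -> W -> Q -> T -> I -> X

Visit J; enqueue M, N, R, S, V → queue [M, N, R, S, V]
Visit M; enqueue L, P, Y → queue [N, R, S, V, L, P, Y]
Visit N → queue [R, S, V, L, P, Y]
Visit R; enqueue K, O, U, W → queue [S, V, L, P, Y, K, O, U, W]
Visit S; enqueue Q → queue [V, L, P, Y, K, O, U, W, Q]
Visit V; enqueue T → queue [L, P, Y, K, O, U, W, Q, T]
Visit L; enqueue I → queue [P, Y, K, O, U, W, Q, T, I]
Visit P → queue [Y, K, O, U, W, Q, T, I]
Visit Y → queue [K, O, U, W, Q, T, I]
Visit K; enqueue X → queue [O, U, W, Q, T, I, X]
Visit O → queue [U, W, Q, T, I, X]
Visit U → queue [W, Q, T, I, X]
Visit W → queue [Q, T, I, X]
Visit Q → queue [T, I, X]
Visit T → queue [I, X]
Visit I → queue [X]
Visit X → queue []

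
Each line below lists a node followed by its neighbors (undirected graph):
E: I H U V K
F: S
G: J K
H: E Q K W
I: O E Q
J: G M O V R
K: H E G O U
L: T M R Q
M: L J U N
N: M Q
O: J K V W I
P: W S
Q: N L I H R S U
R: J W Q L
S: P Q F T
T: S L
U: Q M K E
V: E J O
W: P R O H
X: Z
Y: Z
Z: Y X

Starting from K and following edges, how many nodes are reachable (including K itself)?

19

BFS from K visits: K, U, O, H, G, E, Q, M, W, V, J, I, S, R, N, L, P, T, F
Reachable nodes: 19 of 22 total.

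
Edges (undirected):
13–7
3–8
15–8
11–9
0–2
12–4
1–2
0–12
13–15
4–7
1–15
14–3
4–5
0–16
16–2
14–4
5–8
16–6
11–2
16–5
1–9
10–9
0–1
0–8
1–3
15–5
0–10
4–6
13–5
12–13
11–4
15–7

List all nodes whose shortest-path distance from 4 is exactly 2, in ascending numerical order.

0, 2, 3, 8, 9, 13, 15, 16

Level 0: 4
Level 1: 5, 6, 7, 11, 12, 14
Level 2: 0, 2, 3, 8, 9, 13, 15, 16
Level 3: 1, 10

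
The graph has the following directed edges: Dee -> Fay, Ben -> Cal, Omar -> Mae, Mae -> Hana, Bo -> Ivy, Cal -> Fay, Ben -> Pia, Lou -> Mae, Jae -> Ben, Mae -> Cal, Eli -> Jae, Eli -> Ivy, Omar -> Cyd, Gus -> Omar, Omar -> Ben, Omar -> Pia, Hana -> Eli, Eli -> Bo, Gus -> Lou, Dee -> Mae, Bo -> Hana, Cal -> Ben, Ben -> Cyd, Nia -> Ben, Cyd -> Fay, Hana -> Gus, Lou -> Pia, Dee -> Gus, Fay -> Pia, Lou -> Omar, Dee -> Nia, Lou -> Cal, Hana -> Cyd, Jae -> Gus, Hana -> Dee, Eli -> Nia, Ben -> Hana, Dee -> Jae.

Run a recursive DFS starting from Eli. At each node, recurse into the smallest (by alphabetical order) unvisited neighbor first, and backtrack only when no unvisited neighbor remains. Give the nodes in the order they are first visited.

Eli → Bo → Hana → Cyd → Fay → Pia → Dee → Gus → Lou → Cal → Ben → Mae → Omar → Jae → Nia → Ivy

Visit Eli
Eli → Bo
Bo → Hana
Hana → Cyd
Cyd → Fay
Fay → Pia
Hana → Dee
Dee → Gus
Gus → Lou
Lou → Cal
Cal → Ben
Lou → Mae
Lou → Omar
Dee → Jae
Dee → Nia
Bo → Ivy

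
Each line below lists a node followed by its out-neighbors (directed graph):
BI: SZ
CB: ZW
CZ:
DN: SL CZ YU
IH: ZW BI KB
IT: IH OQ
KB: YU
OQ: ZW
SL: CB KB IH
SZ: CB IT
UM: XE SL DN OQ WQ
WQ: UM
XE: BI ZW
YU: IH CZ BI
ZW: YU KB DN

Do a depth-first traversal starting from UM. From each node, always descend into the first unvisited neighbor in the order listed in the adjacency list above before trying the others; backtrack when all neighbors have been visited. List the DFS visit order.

Visit UM
UM → XE
XE → BI
BI → SZ
SZ → CB
CB → ZW
ZW → YU
YU → IH
IH → KB
YU → CZ
ZW → DN
DN → SL
SZ → IT
IT → OQ
UM → WQ

UM XE BI SZ CB ZW YU IH KB CZ DN SL IT OQ WQ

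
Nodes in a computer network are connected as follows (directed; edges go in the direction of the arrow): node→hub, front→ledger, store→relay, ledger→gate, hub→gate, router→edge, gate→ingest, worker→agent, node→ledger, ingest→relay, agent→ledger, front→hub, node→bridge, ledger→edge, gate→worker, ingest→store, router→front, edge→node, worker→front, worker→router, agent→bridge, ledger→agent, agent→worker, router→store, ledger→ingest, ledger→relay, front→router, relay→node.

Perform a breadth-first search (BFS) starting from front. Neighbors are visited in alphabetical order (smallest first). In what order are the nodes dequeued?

front -> hub -> ledger -> router -> gate -> agent -> edge -> ingest -> relay -> store -> worker -> bridge -> node

Visit front; enqueue hub, ledger, router → queue [hub, ledger, router]
Visit hub; enqueue gate → queue [ledger, router, gate]
Visit ledger; enqueue agent, edge, ingest, relay → queue [router, gate, agent, edge, ingest, relay]
Visit router; enqueue store → queue [gate, agent, edge, ingest, relay, store]
Visit gate; enqueue worker → queue [agent, edge, ingest, relay, store, worker]
Visit agent; enqueue bridge → queue [edge, ingest, relay, store, worker, bridge]
Visit edge; enqueue node → queue [ingest, relay, store, worker, bridge, node]
Visit ingest → queue [relay, store, worker, bridge, node]
Visit relay → queue [store, worker, bridge, node]
Visit store → queue [worker, bridge, node]
Visit worker → queue [bridge, node]
Visit bridge → queue [node]
Visit node → queue []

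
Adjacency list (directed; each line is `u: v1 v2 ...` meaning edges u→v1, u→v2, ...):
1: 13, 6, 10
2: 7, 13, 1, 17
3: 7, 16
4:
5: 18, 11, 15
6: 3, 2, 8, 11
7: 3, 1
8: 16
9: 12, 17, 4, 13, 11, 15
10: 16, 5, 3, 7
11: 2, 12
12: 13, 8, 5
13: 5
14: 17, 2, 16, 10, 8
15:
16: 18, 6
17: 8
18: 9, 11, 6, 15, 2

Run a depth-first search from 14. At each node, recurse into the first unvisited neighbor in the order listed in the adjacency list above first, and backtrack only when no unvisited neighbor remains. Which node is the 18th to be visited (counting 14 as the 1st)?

Visit 14
14 → 17
17 → 8
8 → 16
16 → 18
18 → 9
9 → 12
12 → 13
13 → 5
5 → 11
11 → 2
2 → 7
7 → 3
7 → 1
1 → 6
1 → 10
5 → 15
9 → 4

Visit order: 14, 17, 8, 16, 18, 9, 12, 13, 5, 11, 2, 7, 3, 1, 6, 10, 15, 4

4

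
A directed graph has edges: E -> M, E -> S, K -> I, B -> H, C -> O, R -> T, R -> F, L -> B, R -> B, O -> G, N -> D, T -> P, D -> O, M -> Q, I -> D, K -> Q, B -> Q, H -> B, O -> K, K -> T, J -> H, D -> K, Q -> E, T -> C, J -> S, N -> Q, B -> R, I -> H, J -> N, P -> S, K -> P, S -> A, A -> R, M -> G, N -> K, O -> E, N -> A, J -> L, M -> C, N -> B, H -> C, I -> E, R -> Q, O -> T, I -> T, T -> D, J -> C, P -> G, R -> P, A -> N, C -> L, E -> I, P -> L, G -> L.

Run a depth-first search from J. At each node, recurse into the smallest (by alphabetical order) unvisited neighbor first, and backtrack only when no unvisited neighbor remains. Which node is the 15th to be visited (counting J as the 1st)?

Visit J
J → C
C → L
L → B
B → H
B → Q
Q → E
E → I
I → D
D → K
K → P
P → G
P → S
S → A
A → N
A → R
R → F
R → T
D → O
E → M

Visit order: J, C, L, B, H, Q, E, I, D, K, P, G, S, A, N, R, F, T, O, M

N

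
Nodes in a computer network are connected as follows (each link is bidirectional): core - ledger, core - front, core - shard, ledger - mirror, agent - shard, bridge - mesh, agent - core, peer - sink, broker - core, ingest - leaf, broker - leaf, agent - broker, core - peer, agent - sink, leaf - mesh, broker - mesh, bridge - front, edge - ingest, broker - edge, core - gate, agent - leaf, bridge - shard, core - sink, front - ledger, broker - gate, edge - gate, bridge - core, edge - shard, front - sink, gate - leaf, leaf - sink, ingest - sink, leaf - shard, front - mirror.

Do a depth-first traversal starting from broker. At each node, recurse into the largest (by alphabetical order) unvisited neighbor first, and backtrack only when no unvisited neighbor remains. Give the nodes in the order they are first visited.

Visit broker
broker → mesh
mesh → leaf
leaf → sink
sink → peer
peer → core
core → shard
shard → edge
edge → ingest
edge → gate
shard → bridge
bridge → front
front → mirror
mirror → ledger
shard → agent

broker mesh leaf sink peer core shard edge ingest gate bridge front mirror ledger agent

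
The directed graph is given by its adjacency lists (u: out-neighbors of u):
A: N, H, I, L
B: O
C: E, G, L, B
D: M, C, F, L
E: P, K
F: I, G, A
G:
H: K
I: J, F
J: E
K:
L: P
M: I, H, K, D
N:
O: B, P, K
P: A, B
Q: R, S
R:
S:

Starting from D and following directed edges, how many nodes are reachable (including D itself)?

BFS from D visits: D, C, F, L, M, B, E, G, A, I, P, H, K, O, N, J
Reachable nodes: 16 of 19 total.

16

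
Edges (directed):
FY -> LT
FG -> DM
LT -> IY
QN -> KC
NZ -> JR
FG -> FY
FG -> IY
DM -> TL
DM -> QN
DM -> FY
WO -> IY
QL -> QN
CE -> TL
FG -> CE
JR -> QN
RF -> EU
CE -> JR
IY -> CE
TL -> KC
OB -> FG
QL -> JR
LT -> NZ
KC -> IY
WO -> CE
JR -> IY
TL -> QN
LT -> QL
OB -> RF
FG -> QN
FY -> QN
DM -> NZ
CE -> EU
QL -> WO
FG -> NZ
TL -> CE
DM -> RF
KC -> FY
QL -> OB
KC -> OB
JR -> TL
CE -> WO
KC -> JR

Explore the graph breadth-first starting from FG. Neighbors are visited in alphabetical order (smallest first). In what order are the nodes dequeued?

Visit FG; enqueue CE, DM, FY, IY, NZ, QN → queue [CE, DM, FY, IY, NZ, QN]
Visit CE; enqueue EU, JR, TL, WO → queue [DM, FY, IY, NZ, QN, EU, JR, TL, WO]
Visit DM; enqueue RF → queue [FY, IY, NZ, QN, EU, JR, TL, WO, RF]
Visit FY; enqueue LT → queue [IY, NZ, QN, EU, JR, TL, WO, RF, LT]
Visit IY → queue [NZ, QN, EU, JR, TL, WO, RF, LT]
Visit NZ → queue [QN, EU, JR, TL, WO, RF, LT]
Visit QN; enqueue KC → queue [EU, JR, TL, WO, RF, LT, KC]
Visit EU → queue [JR, TL, WO, RF, LT, KC]
Visit JR → queue [TL, WO, RF, LT, KC]
Visit TL → queue [WO, RF, LT, KC]
Visit WO → queue [RF, LT, KC]
Visit RF → queue [LT, KC]
Visit LT; enqueue QL → queue [KC, QL]
Visit KC; enqueue OB → queue [QL, OB]
Visit QL → queue [OB]
Visit OB → queue []

FG, CE, DM, FY, IY, NZ, QN, EU, JR, TL, WO, RF, LT, KC, QL, OB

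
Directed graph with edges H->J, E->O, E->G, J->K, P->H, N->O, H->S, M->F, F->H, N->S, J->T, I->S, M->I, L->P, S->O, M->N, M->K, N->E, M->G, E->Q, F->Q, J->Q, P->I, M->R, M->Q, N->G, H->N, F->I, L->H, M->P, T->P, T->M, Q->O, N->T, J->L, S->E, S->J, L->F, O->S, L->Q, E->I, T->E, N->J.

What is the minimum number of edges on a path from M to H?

2

Level 0: M
Level 1: F, G, I, K, N, P, Q, R
Level 2: E, H, J, O, S, T
Level 3: L
H first appears at level 2.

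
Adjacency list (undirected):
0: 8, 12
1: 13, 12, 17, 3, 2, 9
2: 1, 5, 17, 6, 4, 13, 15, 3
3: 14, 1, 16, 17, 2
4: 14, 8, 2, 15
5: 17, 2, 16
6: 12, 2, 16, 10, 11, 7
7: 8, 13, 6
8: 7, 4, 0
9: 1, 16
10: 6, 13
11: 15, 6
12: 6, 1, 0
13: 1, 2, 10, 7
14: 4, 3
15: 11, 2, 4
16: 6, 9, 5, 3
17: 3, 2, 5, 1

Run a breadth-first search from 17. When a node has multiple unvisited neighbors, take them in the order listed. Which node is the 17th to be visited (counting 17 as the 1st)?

Visit 17; enqueue 3, 2, 5, 1 → queue [3, 2, 5, 1]
Visit 3; enqueue 14, 16 → queue [2, 5, 1, 14, 16]
Visit 2; enqueue 6, 4, 13, 15 → queue [5, 1, 14, 16, 6, 4, 13, 15]
Visit 5 → queue [1, 14, 16, 6, 4, 13, 15]
Visit 1; enqueue 12, 9 → queue [14, 16, 6, 4, 13, 15, 12, 9]
Visit 14 → queue [16, 6, 4, 13, 15, 12, 9]
Visit 16 → queue [6, 4, 13, 15, 12, 9]
Visit 6; enqueue 10, 11, 7 → queue [4, 13, 15, 12, 9, 10, 11, 7]
Visit 4; enqueue 8 → queue [13, 15, 12, 9, 10, 11, 7, 8]
Visit 13 → queue [15, 12, 9, 10, 11, 7, 8]
Visit 15 → queue [12, 9, 10, 11, 7, 8]
Visit 12; enqueue 0 → queue [9, 10, 11, 7, 8, 0]
Visit 9 → queue [10, 11, 7, 8, 0]
Visit 10 → queue [11, 7, 8, 0]
Visit 11 → queue [7, 8, 0]
Visit 7 → queue [8, 0]
Visit 8 → queue [0]
Visit 0 → queue []

Visit order: 17, 3, 2, 5, 1, 14, 16, 6, 4, 13, 15, 12, 9, 10, 11, 7, 8, 0

8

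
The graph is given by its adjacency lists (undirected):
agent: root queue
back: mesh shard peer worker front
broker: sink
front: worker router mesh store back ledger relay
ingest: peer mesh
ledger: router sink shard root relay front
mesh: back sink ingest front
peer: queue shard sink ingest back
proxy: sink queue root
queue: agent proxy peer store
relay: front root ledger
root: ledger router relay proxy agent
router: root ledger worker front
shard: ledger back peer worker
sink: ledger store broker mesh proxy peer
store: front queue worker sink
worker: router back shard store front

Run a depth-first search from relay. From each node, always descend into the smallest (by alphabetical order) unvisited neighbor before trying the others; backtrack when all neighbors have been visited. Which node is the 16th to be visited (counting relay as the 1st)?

Visit relay
relay → front
front → back
back → mesh
mesh → ingest
ingest → peer
peer → queue
queue → agent
agent → root
root → ledger
ledger → router
router → worker
worker → shard
worker → store
store → sink
sink → broker
sink → proxy

Visit order: relay, front, back, mesh, ingest, peer, queue, agent, root, ledger, router, worker, shard, store, sink, broker, proxy

broker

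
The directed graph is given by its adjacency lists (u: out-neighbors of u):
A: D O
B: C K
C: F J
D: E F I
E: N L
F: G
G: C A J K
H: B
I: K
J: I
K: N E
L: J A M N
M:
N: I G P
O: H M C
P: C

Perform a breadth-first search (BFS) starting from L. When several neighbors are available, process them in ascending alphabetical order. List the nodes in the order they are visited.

Visit L; enqueue A, J, M, N → queue [A, J, M, N]
Visit A; enqueue D, O → queue [J, M, N, D, O]
Visit J; enqueue I → queue [M, N, D, O, I]
Visit M → queue [N, D, O, I]
Visit N; enqueue G, P → queue [D, O, I, G, P]
Visit D; enqueue E, F → queue [O, I, G, P, E, F]
Visit O; enqueue C, H → queue [I, G, P, E, F, C, H]
Visit I; enqueue K → queue [G, P, E, F, C, H, K]
Visit G → queue [P, E, F, C, H, K]
Visit P → queue [E, F, C, H, K]
Visit E → queue [F, C, H, K]
Visit F → queue [C, H, K]
Visit C → queue [H, K]
Visit H; enqueue B → queue [K, B]
Visit K → queue [B]
Visit B → queue []

L -> A -> J -> M -> N -> D -> O -> I -> G -> P -> E -> F -> C -> H -> K -> B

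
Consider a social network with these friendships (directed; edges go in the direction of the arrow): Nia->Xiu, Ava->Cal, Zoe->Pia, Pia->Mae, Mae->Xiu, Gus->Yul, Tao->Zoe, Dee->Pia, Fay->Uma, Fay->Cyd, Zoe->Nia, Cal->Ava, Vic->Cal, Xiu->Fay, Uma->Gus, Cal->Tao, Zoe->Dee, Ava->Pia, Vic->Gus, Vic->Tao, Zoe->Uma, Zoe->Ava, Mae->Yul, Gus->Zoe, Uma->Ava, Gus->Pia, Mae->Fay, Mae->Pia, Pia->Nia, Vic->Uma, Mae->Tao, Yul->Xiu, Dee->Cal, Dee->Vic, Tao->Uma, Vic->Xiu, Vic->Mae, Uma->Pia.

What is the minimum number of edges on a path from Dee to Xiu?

2

Level 0: Dee
Level 1: Cal, Pia, Vic
Level 2: Ava, Gus, Mae, Nia, Tao, Uma, Xiu
Level 3: Fay, Yul, Zoe
Level 4: Cyd
Xiu first appears at level 2.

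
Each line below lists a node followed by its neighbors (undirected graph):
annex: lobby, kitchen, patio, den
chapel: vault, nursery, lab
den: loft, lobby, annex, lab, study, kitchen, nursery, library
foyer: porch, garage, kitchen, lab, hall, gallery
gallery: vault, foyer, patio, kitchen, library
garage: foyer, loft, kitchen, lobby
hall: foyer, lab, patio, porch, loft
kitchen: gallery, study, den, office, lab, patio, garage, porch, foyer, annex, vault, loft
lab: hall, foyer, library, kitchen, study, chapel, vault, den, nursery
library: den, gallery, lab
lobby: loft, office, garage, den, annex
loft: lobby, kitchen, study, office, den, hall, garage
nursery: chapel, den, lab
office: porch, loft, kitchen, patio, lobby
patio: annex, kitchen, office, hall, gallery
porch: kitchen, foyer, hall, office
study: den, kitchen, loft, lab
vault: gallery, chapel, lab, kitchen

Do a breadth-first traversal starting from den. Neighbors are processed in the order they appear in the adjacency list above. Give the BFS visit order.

den → loft → lobby → annex → lab → study → kitchen → nursery → library → office → hall → garage → patio → foyer → chapel → vault → gallery → porch

Visit den; enqueue loft, lobby, annex, lab, study, kitchen, nursery, library → queue [loft, lobby, annex, lab, study, kitchen, nursery, library]
Visit loft; enqueue office, hall, garage → queue [lobby, annex, lab, study, kitchen, nursery, library, office, hall, garage]
Visit lobby → queue [annex, lab, study, kitchen, nursery, library, office, hall, garage]
Visit annex; enqueue patio → queue [lab, study, kitchen, nursery, library, office, hall, garage, patio]
Visit lab; enqueue foyer, chapel, vault → queue [study, kitchen, nursery, library, office, hall, garage, patio, foyer, chapel, vault]
Visit study → queue [kitchen, nursery, library, office, hall, garage, patio, foyer, chapel, vault]
Visit kitchen; enqueue gallery, porch → queue [nursery, library, office, hall, garage, patio, foyer, chapel, vault, gallery, porch]
Visit nursery → queue [library, office, hall, garage, patio, foyer, chapel, vault, gallery, porch]
Visit library → queue [office, hall, garage, patio, foyer, chapel, vault, gallery, porch]
Visit office → queue [hall, garage, patio, foyer, chapel, vault, gallery, porch]
Visit hall → queue [garage, patio, foyer, chapel, vault, gallery, porch]
Visit garage → queue [patio, foyer, chapel, vault, gallery, porch]
Visit patio → queue [foyer, chapel, vault, gallery, porch]
Visit foyer → queue [chapel, vault, gallery, porch]
Visit chapel → queue [vault, gallery, porch]
Visit vault → queue [gallery, porch]
Visit gallery → queue [porch]
Visit porch → queue []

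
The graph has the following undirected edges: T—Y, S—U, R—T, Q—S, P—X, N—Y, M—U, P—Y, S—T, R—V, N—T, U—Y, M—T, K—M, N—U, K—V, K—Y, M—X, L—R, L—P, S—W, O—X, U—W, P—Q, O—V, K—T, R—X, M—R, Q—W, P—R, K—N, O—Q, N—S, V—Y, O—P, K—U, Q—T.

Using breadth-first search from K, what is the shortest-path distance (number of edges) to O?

Level 0: K
Level 1: M, N, T, U, V, Y
Level 2: O, P, Q, R, S, W, X
Level 3: L
O first appears at level 2.

2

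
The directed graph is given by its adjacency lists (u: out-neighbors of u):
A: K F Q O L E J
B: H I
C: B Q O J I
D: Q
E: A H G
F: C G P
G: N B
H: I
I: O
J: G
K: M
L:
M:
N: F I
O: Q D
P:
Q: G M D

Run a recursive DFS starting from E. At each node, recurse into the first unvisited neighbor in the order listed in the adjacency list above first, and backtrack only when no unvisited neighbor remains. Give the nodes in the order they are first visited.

E → A → K → M → F → C → B → H → I → O → Q → G → N → D → J → P → L

Visit E
E → A
A → K
K → M
A → F
F → C
C → B
B → H
H → I
I → O
O → Q
Q → G
G → N
Q → D
C → J
F → P
A → L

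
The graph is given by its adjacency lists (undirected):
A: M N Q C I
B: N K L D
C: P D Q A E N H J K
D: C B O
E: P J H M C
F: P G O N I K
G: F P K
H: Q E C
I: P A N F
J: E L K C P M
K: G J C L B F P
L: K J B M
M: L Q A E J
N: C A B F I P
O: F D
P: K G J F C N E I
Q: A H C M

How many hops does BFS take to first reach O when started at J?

3

Level 0: J
Level 1: C, E, K, L, M, P
Level 2: A, B, D, F, G, H, I, N, Q
Level 3: O
O first appears at level 3.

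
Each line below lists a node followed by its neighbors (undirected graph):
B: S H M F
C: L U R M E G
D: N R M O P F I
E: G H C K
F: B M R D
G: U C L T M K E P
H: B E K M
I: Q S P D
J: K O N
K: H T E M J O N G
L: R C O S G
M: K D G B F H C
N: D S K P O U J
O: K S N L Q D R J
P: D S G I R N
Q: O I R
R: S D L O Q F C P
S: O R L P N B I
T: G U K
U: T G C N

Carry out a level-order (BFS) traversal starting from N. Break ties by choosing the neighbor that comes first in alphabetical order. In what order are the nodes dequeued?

Visit N; enqueue D, J, K, O, P, S, U → queue [D, J, K, O, P, S, U]
Visit D; enqueue F, I, M, R → queue [J, K, O, P, S, U, F, I, M, R]
Visit J → queue [K, O, P, S, U, F, I, M, R]
Visit K; enqueue E, G, H, T → queue [O, P, S, U, F, I, M, R, E, G, H, T]
Visit O; enqueue L, Q → queue [P, S, U, F, I, M, R, E, G, H, T, L, Q]
Visit P → queue [S, U, F, I, M, R, E, G, H, T, L, Q]
Visit S; enqueue B → queue [U, F, I, M, R, E, G, H, T, L, Q, B]
Visit U; enqueue C → queue [F, I, M, R, E, G, H, T, L, Q, B, C]
Visit F → queue [I, M, R, E, G, H, T, L, Q, B, C]
Visit I → queue [M, R, E, G, H, T, L, Q, B, C]
Visit M → queue [R, E, G, H, T, L, Q, B, C]
Visit R → queue [E, G, H, T, L, Q, B, C]
Visit E → queue [G, H, T, L, Q, B, C]
Visit G → queue [H, T, L, Q, B, C]
Visit H → queue [T, L, Q, B, C]
Visit T → queue [L, Q, B, C]
Visit L → queue [Q, B, C]
Visit Q → queue [B, C]
Visit B → queue [C]
Visit C → queue []

N D J K O P S U F I M R E G H T L Q B C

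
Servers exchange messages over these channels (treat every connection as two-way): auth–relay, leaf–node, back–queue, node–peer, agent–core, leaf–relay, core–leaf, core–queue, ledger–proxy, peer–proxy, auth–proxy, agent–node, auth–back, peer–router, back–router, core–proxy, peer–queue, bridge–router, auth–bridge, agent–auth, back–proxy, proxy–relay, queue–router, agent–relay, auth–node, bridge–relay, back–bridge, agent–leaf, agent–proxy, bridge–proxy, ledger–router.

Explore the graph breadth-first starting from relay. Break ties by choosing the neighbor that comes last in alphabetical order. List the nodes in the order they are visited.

Visit relay; enqueue proxy, leaf, bridge, auth, agent → queue [proxy, leaf, bridge, auth, agent]
Visit proxy; enqueue peer, ledger, core, back → queue [leaf, bridge, auth, agent, peer, ledger, core, back]
Visit leaf; enqueue node → queue [bridge, auth, agent, peer, ledger, core, back, node]
Visit bridge; enqueue router → queue [auth, agent, peer, ledger, core, back, node, router]
Visit auth → queue [agent, peer, ledger, core, back, node, router]
Visit agent → queue [peer, ledger, core, back, node, router]
Visit peer; enqueue queue → queue [ledger, core, back, node, router, queue]
Visit ledger → queue [core, back, node, router, queue]
Visit core → queue [back, node, router, queue]
Visit back → queue [node, router, queue]
Visit node → queue [router, queue]
Visit router → queue [queue]
Visit queue → queue []

relay → proxy → leaf → bridge → auth → agent → peer → ledger → core → back → node → router → queue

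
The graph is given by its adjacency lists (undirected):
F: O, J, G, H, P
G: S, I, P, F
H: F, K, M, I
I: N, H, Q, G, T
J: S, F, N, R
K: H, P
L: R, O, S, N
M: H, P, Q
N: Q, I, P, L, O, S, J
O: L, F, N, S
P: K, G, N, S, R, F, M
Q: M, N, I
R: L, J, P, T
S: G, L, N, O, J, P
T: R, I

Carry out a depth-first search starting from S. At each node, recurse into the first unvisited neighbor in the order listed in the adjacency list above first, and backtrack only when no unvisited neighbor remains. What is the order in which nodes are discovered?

S, G, I, N, Q, M, H, F, O, L, R, J, P, K, T

Visit S
S → G
G → I
I → N
N → Q
Q → M
M → H
H → F
F → O
O → L
L → R
R → J
R → P
P → K
R → T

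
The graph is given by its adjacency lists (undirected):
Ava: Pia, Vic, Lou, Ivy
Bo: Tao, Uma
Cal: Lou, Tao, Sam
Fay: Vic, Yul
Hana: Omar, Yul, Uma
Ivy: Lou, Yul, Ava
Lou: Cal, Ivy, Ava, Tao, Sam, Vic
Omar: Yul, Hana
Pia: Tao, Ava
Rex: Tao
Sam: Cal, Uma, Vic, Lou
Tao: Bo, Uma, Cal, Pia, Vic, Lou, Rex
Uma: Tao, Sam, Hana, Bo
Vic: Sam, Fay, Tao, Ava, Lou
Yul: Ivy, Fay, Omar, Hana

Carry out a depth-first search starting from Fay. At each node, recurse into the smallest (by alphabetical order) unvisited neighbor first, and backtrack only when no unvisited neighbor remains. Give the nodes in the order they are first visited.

Visit Fay
Fay → Vic
Vic → Ava
Ava → Ivy
Ivy → Lou
Lou → Cal
Cal → Sam
Sam → Uma
Uma → Bo
Bo → Tao
Tao → Pia
Tao → Rex
Uma → Hana
Hana → Omar
Omar → Yul

Fay Vic Ava Ivy Lou Cal Sam Uma Bo Tao Pia Rex Hana Omar Yul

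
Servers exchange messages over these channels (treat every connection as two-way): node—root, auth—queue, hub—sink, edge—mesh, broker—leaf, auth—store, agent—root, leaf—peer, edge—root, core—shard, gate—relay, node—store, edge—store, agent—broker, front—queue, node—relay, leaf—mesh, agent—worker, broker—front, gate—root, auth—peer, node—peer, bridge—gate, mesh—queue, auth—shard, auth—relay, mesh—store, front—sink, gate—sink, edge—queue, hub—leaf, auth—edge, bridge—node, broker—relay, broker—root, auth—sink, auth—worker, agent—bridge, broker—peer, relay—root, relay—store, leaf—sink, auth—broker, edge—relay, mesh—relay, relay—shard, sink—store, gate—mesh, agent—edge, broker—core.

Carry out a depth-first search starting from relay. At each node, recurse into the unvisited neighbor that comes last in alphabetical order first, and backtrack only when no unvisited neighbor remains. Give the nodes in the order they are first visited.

relay store sink leaf peer node root gate mesh queue front broker core shard auth worker agent edge bridge hub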